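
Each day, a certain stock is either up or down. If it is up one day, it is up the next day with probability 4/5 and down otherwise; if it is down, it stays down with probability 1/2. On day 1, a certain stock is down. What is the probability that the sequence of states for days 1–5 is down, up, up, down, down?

1/25

Day 1 is given. For each transition, use the conditional probability from the current state:
P(up | down) = 1/2; P(up | up) = 4/5; P(down | up) = 1/5; P(down | down) = 1/2.
P = 1/2 × 4/5 × 1/5 × 1/2 = 4/100 = 1/25.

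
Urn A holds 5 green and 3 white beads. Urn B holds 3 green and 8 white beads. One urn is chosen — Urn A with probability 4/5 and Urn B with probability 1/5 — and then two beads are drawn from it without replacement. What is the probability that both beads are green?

From Urn A: P(both green) = (5/8)(4/7) = 5/14.
From Urn B: P(both green) = (3/11)(2/10) = 3/55.
Total probability = (4/5)(5/14) + (1/5)(3/55) = 571/1925.

571/1925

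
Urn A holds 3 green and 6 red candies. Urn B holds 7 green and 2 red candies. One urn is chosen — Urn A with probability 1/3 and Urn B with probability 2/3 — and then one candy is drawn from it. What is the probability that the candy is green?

17/27

From Urn A: P(green) = 3/9.
From Urn B: P(green) = 7/9.
Total probability = (1/3)(3/9) + (2/3)(7/9) = 17/27.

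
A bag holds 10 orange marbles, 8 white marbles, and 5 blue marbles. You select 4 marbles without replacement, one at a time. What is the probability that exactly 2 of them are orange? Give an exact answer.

702/1771

One ordering (orange drawn first) has probability 10/23 × 9/22 × 13/21 × 12/20 = 14040/212520 = 117/1771.
There are C(4,2) = 6 such orderings, each equally likely, so P = 6 × 117/1771 = 702/1771.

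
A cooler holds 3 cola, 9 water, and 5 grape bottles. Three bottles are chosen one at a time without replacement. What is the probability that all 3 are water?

P(every draw is water) = 9/17 × 8/16 × 7/15 = 504/4080 = 21/170.

21/170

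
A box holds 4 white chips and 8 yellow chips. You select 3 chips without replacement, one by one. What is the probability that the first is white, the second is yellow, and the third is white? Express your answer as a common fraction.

Each draw changes the counts, so multiply the conditional probabilities along the sequence:
P = 4/12 × 8/11 × 3/10 = 96/1320 = 4/55.

4/55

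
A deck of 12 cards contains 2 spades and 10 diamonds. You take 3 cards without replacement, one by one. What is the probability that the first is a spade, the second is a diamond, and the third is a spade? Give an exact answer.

1/66

Multiply the probability of each draw given the previous ones:
P = 2/12 × 10/11 × 1/10 = 20/1320 = 1/66.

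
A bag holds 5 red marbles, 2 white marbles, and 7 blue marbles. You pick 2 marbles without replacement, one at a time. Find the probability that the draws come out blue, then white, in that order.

Chain rule:
P = 7/14 × 2/13 = 14/182 = 1/13.

1/13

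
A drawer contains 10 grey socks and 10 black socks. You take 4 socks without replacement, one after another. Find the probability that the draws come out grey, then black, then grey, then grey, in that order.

20/323

Chain rule:
P = 10/20 × 10/19 × 9/18 × 8/17 = 7200/116280 = 20/323.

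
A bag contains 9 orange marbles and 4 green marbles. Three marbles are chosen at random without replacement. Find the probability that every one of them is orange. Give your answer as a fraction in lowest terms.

42/143

P(every draw is orange) = 9/13 × 8/12 × 7/11 = 504/1716 = 42/143.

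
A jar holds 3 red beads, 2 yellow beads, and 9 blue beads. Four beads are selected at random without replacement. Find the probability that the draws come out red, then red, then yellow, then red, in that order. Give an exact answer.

Multiply the probability of each draw given the previous ones:
P = 3/14 × 2/13 × 2/12 × 1/11 = 12/24024 = 1/2002.

1/2002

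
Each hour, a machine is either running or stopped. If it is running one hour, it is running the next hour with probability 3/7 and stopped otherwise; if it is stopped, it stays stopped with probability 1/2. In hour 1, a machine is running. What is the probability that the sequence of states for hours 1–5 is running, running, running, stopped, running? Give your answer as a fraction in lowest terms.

18/343

Hour 1 is given. For each transition, use the conditional probability from the current state:
P(running | running) = 3/7; P(running | running) = 3/7; P(stopped | running) = 4/7; P(running | stopped) = 1/2.
P = 3/7 × 3/7 × 4/7 × 1/2 = 36/686 = 18/343.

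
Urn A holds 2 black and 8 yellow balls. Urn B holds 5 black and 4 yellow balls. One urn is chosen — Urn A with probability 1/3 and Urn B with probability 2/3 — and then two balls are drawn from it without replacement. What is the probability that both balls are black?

26/135

From Urn A: P(both black) = (2/10)(1/9) = 1/45.
From Urn B: P(both black) = (5/9)(4/8) = 5/18.
Total probability = (1/3)(1/45) + (2/3)(5/18) = 26/135.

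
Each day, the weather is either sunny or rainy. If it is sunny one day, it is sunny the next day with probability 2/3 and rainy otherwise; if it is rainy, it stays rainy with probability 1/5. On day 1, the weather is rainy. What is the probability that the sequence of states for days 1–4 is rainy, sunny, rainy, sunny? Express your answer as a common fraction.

Day 1 is given. For each transition, use the conditional probability from the current state:
P(sunny | rainy) = 4/5; P(rainy | sunny) = 1/3; P(sunny | rainy) = 4/5.
P = 4/5 × 1/3 × 4/5 = 16/75.

16/75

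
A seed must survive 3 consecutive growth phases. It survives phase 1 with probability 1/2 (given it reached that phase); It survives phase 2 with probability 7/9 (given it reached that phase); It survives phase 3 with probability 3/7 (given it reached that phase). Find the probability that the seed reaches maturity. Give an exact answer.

Multiplying along the chain,
P = 1/2 × 7/9 × 3/7 = 21/126 = 1/6.

1/6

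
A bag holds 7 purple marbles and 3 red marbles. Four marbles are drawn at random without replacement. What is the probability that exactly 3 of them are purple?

1/2

One ordering (purple drawn first) has probability 7/10 × 6/9 × 5/8 × 3/7 = 630/5040 = 1/8.
There are C(4,3) = 4 such orderings, each equally likely, so P = 4 × 1/8 = 1/2.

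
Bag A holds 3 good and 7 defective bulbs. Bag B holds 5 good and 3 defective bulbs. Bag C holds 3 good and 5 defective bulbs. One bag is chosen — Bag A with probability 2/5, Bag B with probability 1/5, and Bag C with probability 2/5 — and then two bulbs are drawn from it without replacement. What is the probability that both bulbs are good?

74/525

From Bag A: P(both good) = (3/10)(2/9) = 1/15.
From Bag B: P(both good) = (5/8)(4/7) = 5/14.
From Bag C: P(both good) = (3/8)(2/7) = 3/28.
Total probability = (2/5)(1/15) + (1/5)(5/14) + (2/5)(3/28) = 74/525.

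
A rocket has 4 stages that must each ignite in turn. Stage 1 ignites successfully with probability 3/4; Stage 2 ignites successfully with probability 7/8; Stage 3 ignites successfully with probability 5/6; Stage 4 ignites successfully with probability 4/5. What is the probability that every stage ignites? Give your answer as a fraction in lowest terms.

7/16

Each stage is reached only if all earlier stages succeed, so
P = 3/4 × 7/8 × 5/6 × 4/5 = 420/960 = 7/16.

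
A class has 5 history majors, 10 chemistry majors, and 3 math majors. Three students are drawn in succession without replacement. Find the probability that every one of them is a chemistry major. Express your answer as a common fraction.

P(every draw is a chemistry major) = 10/18 × 9/17 × 8/16 = 720/4896 = 5/34.

5/34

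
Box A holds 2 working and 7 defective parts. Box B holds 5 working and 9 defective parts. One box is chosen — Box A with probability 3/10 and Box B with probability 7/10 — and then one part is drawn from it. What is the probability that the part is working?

19/60

From Box A: P(working) = 2/9.
From Box B: P(working) = 5/14.
Total probability = (3/10)(2/9) + (7/10)(5/14) = 19/60.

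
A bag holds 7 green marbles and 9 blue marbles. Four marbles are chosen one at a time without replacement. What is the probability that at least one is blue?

51/52

P(no blue) = 7/16 × 6/15 × 5/14 × 4/13 = 840/43680 = 1/52.
P(at least one) = 1 − 1/52 = 51/52.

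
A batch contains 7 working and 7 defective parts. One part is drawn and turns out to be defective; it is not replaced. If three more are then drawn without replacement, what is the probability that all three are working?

After the first draw, 7 of the remaining 13 parts are working.
P = 7/13 × 6/12 × 5/11 = 210/1716 = 35/286.

35/286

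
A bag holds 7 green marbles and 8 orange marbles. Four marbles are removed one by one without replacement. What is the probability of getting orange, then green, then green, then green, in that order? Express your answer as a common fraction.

Each draw changes the counts, so multiply the conditional probabilities along the sequence:
P = 8/15 × 7/14 × 6/13 × 5/12 = 1680/32760 = 2/39.

2/39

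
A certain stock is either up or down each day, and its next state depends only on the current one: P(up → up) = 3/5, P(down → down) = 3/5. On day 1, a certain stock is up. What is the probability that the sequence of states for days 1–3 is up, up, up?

Day 1 is given. For each transition, use the conditional probability from the current state:
P(up | up) = 3/5; P(up | up) = 3/5.
P = 3/5 × 3/5 = 9/25.

9/25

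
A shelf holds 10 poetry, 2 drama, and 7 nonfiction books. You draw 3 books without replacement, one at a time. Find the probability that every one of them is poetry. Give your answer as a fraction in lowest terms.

40/323

P = 10/19 × 9/18 × 8/17 = 720/5814 = 40/323.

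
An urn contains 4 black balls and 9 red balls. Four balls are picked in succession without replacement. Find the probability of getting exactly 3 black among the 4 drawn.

36/715

One ordering (black drawn first) has probability 4/13 × 3/12 × 2/11 × 9/10 = 216/17160 = 9/715.
There are C(4,3) = 4 such orderings, each equally likely, so P = 4 × 9/715 = 36/715.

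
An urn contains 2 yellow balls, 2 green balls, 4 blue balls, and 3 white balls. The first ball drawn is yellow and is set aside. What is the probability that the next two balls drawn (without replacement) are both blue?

After the first draw, 4 of the remaining 10 balls are blue.
P = 4/10 × 3/9 = 12/90 = 2/15.

2/15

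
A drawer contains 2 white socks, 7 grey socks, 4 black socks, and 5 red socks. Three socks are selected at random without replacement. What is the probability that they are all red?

5/408

P(every draw is red) = 5/18 × 4/17 × 3/16 = 60/4896 = 5/408.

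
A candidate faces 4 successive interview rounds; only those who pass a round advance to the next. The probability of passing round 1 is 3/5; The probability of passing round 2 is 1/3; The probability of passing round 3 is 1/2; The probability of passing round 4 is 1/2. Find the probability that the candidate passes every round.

1/20

Each stage is reached only if all earlier stages succeed, so
P = 3/5 × 1/3 × 1/2 × 1/2 = 3/60 = 1/20.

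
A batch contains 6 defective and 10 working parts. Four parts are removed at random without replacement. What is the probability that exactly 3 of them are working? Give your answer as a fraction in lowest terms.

36/91

One ordering (working drawn first) has probability 10/16 × 9/15 × 8/14 × 6/13 = 4320/43680 = 9/91.
There are C(4,3) = 4 such orderings, each equally likely, so P = 4 × 9/91 = 36/91.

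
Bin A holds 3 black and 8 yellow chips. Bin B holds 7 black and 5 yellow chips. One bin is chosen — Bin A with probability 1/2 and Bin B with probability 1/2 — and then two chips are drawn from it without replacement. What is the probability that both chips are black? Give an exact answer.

From Bin A: P(both black) = (3/11)(2/10) = 3/55.
From Bin B: P(both black) = (7/12)(6/11) = 7/22.
Total probability = (1/2)(3/55) + (1/2)(7/22) = 41/220.

41/220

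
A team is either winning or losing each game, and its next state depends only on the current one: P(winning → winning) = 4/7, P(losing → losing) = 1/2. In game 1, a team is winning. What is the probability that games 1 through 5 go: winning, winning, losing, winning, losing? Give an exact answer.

18/343

Game 1 is given. For each transition, use the conditional probability from the current state:
P(winning | winning) = 4/7; P(losing | winning) = 3/7; P(winning | losing) = 1/2; P(losing | winning) = 3/7.
P = 4/7 × 3/7 × 1/2 × 3/7 = 36/686 = 18/343.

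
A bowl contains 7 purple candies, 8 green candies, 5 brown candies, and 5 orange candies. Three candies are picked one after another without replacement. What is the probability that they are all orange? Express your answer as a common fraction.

P = 5/25 × 4/24 × 3/23 = 60/13800 = 1/230.

1/230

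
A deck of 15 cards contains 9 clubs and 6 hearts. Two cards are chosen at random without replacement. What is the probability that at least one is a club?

6/7

P(no clubs) = 6/15 × 5/14 = 30/210 = 1/7.
P(at least one) = 1 − 1/7 = 6/7.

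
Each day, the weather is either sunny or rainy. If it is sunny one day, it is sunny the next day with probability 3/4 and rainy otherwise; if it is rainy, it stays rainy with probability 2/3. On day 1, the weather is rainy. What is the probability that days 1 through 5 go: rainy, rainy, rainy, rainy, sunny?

Day 1 is given. For each transition, use the conditional probability from the current state:
P(rainy | rainy) = 2/3; P(rainy | rainy) = 2/3; P(rainy | rainy) = 2/3; P(sunny | rainy) = 1/3.
P = 2/3 × 2/3 × 2/3 × 1/3 = 8/81.

8/81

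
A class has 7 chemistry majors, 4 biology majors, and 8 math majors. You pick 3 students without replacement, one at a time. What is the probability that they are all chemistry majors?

35/969

P(every draw is a chemistry major) = 7/19 × 6/18 × 5/17 = 210/5814 = 35/969.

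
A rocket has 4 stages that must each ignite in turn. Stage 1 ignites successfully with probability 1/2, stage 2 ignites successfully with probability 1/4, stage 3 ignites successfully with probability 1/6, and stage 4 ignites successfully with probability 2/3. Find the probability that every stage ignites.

1/72

The events are sequential, so multiply the conditional probabilities:
P = 1/2 × 1/4 × 1/6 × 2/3 = 2/144 = 1/72.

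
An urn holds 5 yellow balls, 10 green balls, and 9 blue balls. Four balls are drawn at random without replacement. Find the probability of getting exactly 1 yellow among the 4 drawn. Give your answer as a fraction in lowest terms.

1615/3542

One ordering (yellow drawn first) has probability 5/24 × 19/23 × 18/22 × 17/21 = 29070/255024 = 1615/14168.
There are C(4,1) = 4 such orderings, each equally likely, so P = 4 × 1615/14168 = 1615/3542.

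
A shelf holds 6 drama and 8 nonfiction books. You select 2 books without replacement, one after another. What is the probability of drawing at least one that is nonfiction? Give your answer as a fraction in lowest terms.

P(no nonfiction) = 6/14 × 5/13 = 30/182 = 15/91.
P(at least one) = 1 − 15/91 = 76/91.

76/91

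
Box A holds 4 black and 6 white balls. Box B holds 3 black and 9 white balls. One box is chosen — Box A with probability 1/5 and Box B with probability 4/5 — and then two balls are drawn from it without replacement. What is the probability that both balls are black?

52/825

From Box A: P(both black) = (4/10)(3/9) = 2/15.
From Box B: P(both black) = (3/12)(2/11) = 1/22.
Total probability = (1/5)(2/15) + (4/5)(1/22) = 52/825.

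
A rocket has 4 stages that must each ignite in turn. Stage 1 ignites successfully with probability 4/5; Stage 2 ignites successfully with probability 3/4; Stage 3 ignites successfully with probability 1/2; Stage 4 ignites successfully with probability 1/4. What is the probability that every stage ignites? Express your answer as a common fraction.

The events are sequential, so multiply the conditional probabilities:
P = 4/5 × 3/4 × 1/2 × 1/4 = 12/160 = 3/40.

3/40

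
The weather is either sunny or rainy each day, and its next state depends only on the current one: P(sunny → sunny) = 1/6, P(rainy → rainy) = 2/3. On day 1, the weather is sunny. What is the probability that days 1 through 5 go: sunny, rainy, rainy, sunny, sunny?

Day 1 is given. For each transition, use the conditional probability from the current state:
P(rainy | sunny) = 5/6; P(rainy | rainy) = 2/3; P(sunny | rainy) = 1/3; P(sunny | sunny) = 1/6.
P = 5/6 × 2/3 × 1/3 × 1/6 = 10/324 = 5/162.

5/162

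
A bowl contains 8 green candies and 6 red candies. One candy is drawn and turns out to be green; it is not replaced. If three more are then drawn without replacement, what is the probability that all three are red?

10/143

After the first draw, 6 of the remaining 13 candies are red.
P = 6/13 × 5/12 × 4/11 = 120/1716 = 10/143.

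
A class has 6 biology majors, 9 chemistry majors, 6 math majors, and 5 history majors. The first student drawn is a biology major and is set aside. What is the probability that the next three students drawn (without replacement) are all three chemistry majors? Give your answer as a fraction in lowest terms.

21/575

With the first student removed, 9 chemistry majors remain out of 25.
P = 9/25 × 8/24 × 7/23 = 504/13800 = 21/575.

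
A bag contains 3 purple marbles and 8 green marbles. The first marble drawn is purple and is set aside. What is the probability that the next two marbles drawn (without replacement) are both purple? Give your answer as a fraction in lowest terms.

1/45

After the first draw, 2 of the remaining 10 marbles are purple.
P = 2/10 × 1/9 = 2/90 = 1/45.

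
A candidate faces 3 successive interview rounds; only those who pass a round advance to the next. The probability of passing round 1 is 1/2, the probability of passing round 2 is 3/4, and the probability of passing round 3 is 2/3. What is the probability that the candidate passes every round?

1/4

Each stage is reached only if all earlier stages succeed, so
P = 1/2 × 3/4 × 2/3 = 6/24 = 1/4.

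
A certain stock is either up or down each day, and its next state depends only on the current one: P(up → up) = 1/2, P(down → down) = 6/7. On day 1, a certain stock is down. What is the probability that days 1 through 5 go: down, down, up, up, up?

Day 1 is given. For each transition, use the conditional probability from the current state:
P(down | down) = 6/7; P(up | down) = 1/7; P(up | up) = 1/2; P(up | up) = 1/2.
P = 6/7 × 1/7 × 1/2 × 1/2 = 6/196 = 3/98.

3/98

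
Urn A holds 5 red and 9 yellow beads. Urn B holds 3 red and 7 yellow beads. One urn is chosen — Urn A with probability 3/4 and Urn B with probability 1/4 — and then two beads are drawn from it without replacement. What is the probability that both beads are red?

From Urn A: P(both red) = (5/14)(4/13) = 10/91.
From Urn B: P(both red) = (3/10)(2/9) = 1/15.
Total probability = (3/4)(10/91) + (1/4)(1/15) = 541/5460.

541/5460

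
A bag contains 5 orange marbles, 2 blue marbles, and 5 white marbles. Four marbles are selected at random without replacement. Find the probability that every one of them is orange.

P(every draw is orange) = 5/12 × 4/11 × 3/10 × 2/9 = 120/11880 = 1/99.

1/99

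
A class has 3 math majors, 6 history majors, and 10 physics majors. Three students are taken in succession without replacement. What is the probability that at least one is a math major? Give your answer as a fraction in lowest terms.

P(no math majors) = 16/19 × 15/18 × 14/17 = 3360/5814 = 560/969.
P(at least one) = 1 − 560/969 = 409/969.

409/969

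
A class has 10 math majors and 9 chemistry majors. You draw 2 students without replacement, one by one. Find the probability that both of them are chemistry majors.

P(all chemistry majors) = 9/19 × 8/18 = 72/342 = 4/19.

4/19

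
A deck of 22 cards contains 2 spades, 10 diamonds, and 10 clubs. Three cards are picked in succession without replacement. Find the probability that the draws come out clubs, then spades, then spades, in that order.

1/462

Each draw changes the counts, so multiply the conditional probabilities along the sequence:
P = 10/22 × 2/21 × 1/20 = 20/9240 = 1/462.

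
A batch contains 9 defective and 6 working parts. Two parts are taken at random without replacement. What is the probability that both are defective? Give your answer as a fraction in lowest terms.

12/35

P(all defective) = 9/15 × 8/14 = 72/210 = 12/35.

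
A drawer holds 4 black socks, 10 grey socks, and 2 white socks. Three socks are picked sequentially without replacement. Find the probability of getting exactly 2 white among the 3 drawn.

1/40

One ordering (white drawn first) has probability 2/16 × 1/15 × 14/14 = 28/3360 = 1/120.
There are C(3,2) = 3 such orderings, each equally likely, so P = 3 × 1/120 = 1/40.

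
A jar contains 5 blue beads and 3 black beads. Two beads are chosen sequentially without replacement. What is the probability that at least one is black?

9/14

P(no black) = 5/8 × 4/7 = 20/56 = 5/14.
P(at least one) = 1 − 5/14 = 9/14.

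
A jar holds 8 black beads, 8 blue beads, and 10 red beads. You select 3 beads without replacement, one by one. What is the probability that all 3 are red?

P(every draw is red) = 10/26 × 9/25 × 8/24 = 720/15600 = 3/65.

3/65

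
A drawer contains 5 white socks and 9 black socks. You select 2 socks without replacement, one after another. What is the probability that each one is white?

10/91

P = 5/14 × 4/13 = 20/182 = 10/91.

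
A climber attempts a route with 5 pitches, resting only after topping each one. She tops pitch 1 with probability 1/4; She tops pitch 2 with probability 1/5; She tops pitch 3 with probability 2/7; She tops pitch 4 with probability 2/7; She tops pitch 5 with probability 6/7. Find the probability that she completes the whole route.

6/1715

Each stage is reached only if all earlier stages succeed, so
P = 1/4 × 1/5 × 2/7 × 2/7 × 6/7 = 24/6860 = 6/1715.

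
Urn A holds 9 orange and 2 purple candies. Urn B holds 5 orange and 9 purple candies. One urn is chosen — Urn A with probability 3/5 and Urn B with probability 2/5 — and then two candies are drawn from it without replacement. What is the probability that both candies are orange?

10928/25025

From Urn A: P(both orange) = (9/11)(8/10) = 36/55.
From Urn B: P(both orange) = (5/14)(4/13) = 10/91.
Total probability = (3/5)(36/55) + (2/5)(10/91) = 10928/25025.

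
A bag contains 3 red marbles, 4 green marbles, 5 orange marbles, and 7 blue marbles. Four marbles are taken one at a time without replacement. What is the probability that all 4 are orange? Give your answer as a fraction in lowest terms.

5/3876

P = 5/19 × 4/18 × 3/17 × 2/16 = 120/93024 = 5/3876.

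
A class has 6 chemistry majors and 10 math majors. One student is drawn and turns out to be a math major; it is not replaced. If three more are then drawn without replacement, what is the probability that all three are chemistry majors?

4/91

After the first draw, 6 of the remaining 15 students are chemistry majors.
P = 6/15 × 5/14 × 4/13 = 120/2730 = 4/91.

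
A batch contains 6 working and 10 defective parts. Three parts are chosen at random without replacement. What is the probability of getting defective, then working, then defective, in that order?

9/56

Multiply the probability of each draw given the previous ones:
P = 10/16 × 6/15 × 9/14 = 540/3360 = 9/56.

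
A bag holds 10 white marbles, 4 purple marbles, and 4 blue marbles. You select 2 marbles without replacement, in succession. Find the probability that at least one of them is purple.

P(no purple) = 14/18 × 13/17 = 182/306 = 91/153.
P(at least one) = 1 − 91/153 = 62/153.

62/153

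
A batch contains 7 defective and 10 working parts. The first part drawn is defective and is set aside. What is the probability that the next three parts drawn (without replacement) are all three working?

3/14

With the first part removed, 10 working remain out of 16.
P = 10/16 × 9/15 × 8/14 = 720/3360 = 3/14.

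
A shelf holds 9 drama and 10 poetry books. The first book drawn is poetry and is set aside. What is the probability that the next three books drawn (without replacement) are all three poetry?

With the first book removed, 9 poetry remain out of 18.
P = 9/18 × 8/17 × 7/16 = 504/4896 = 7/68.

7/68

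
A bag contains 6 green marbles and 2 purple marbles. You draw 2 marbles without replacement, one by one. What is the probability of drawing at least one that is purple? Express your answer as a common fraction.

13/28

P(no purple) = 6/8 × 5/7 = 30/56 = 15/28.
P(at least one) = 1 − 15/28 = 13/28.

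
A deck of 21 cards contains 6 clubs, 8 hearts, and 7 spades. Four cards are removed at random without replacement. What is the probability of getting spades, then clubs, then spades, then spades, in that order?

1/114

Each draw changes the counts, so multiply the conditional probabilities along the sequence:
P = 7/21 × 6/20 × 6/19 × 5/18 = 1260/143640 = 1/114.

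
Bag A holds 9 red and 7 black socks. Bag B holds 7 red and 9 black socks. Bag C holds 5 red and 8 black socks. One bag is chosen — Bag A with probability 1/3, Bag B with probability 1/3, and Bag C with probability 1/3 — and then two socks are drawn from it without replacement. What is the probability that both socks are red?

941/4680

From Bag A: P(both red) = (9/16)(8/15) = 3/10.
From Bag B: P(both red) = (7/16)(6/15) = 7/40.
From Bag C: P(both red) = (5/13)(4/12) = 5/39.
Total probability = (1/3)(3/10) + (1/3)(7/40) + (1/3)(5/39) = 941/4680.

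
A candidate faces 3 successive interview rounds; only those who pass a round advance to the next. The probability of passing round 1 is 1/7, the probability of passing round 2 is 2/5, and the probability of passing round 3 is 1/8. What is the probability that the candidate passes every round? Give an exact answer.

Multiplying along the chain,
P = 1/7 × 2/5 × 1/8 = 2/280 = 1/140.

1/140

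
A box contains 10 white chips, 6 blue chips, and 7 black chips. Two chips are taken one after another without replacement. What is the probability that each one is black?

21/253

P(all black) = 7/23 × 6/22 = 42/506 = 21/253.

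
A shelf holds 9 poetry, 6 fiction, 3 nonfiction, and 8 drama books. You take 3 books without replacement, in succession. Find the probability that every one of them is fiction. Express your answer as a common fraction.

P(all fiction) = 6/26 × 5/25 × 4/24 = 120/15600 = 1/130.

1/130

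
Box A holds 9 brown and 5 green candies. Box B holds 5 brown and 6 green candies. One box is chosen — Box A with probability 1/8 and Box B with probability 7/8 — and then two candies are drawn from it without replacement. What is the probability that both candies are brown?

835/4004

From Box A: P(both brown) = (9/14)(8/13) = 36/91.
From Box B: P(both brown) = (5/11)(4/10) = 2/11.
Total probability = (1/8)(36/91) + (7/8)(2/11) = 835/4004.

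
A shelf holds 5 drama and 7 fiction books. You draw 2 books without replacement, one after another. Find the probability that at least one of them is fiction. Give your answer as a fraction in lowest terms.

28/33

P(no fiction) = 5/12 × 4/11 = 20/132 = 5/33.
P(at least one) = 1 − 5/33 = 28/33.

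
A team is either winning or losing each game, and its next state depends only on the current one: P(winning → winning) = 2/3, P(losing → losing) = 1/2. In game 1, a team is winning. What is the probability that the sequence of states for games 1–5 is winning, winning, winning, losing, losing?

Game 1 is given. For each transition, use the conditional probability from the current state:
P(winning | winning) = 2/3; P(winning | winning) = 2/3; P(losing | winning) = 1/3; P(losing | losing) = 1/2.
P = 2/3 × 2/3 × 1/3 × 1/2 = 4/54 = 2/27.

2/27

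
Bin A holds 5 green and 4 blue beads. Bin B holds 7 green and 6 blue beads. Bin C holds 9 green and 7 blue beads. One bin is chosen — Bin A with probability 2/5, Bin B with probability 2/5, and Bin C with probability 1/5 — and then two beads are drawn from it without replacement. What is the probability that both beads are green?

1631/5850

From Bin A: P(both green) = (5/9)(4/8) = 5/18.
From Bin B: P(both green) = (7/13)(6/12) = 7/26.
From Bin C: P(both green) = (9/16)(8/15) = 3/10.
Total probability = (2/5)(5/18) + (2/5)(7/26) + (1/5)(3/10) = 1631/5850.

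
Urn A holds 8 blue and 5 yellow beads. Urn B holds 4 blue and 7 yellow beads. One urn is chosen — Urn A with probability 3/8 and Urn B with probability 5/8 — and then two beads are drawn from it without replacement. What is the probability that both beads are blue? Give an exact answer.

From Urn A: P(both blue) = (8/13)(7/12) = 14/39.
From Urn B: P(both blue) = (4/11)(3/10) = 6/55.
Total probability = (3/8)(14/39) + (5/8)(6/55) = 29/143.

29/143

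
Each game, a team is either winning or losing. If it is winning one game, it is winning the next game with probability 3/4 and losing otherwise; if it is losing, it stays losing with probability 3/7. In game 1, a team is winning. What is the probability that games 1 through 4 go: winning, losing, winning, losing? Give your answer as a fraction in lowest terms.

1/28

Game 1 is given. For each transition, use the conditional probability from the current state:
P(losing | winning) = 1/4; P(winning | losing) = 4/7; P(losing | winning) = 1/4.
P = 1/4 × 4/7 × 1/4 = 4/112 = 1/28.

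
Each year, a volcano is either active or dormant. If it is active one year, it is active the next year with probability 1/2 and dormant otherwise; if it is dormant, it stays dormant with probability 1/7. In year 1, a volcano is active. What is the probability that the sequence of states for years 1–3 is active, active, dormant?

1/4

Year 1 is given. For each transition, use the conditional probability from the current state:
P(active | active) = 1/2; P(dormant | active) = 1/2.
P = 1/2 × 1/2 = 1/4.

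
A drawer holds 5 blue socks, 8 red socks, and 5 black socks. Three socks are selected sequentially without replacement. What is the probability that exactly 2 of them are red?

One ordering (red drawn first) has probability 8/18 × 7/17 × 10/16 = 560/4896 = 35/306.
There are C(3,2) = 3 such orderings, each equally likely, so P = 3 × 35/306 = 35/102.

35/102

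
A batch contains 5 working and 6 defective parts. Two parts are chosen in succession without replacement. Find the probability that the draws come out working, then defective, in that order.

Multiply the probability of each draw given the previous ones:
P = 5/11 × 6/10 = 30/110 = 3/11.

3/11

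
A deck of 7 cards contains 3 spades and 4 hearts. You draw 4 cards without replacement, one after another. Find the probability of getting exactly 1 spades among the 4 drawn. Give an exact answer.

12/35

One ordering (a spade drawn first) has probability 3/7 × 4/6 × 3/5 × 2/4 = 72/840 = 3/35.
There are C(4,1) = 4 such orderings, each equally likely, so P = 4 × 3/35 = 12/35.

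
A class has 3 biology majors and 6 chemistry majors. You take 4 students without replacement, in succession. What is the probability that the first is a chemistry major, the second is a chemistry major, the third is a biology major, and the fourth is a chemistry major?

5/42

Multiply the probability of each draw given the previous ones:
P = 6/9 × 5/8 × 3/7 × 4/6 = 360/3024 = 5/42.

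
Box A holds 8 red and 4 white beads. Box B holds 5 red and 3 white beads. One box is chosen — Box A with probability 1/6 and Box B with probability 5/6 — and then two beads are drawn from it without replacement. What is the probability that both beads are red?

1021/2772

From Box A: P(both red) = (8/12)(7/11) = 14/33.
From Box B: P(both red) = (5/8)(4/7) = 5/14.
Total probability = (1/6)(14/33) + (5/6)(5/14) = 1021/2772.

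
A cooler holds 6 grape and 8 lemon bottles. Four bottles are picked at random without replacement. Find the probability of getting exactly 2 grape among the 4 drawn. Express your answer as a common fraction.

One ordering (grape drawn first) has probability 6/14 × 5/13 × 8/12 × 7/11 = 1680/24024 = 10/143.
There are C(4,2) = 6 such orderings, each equally likely, so P = 6 × 10/143 = 60/143.

60/143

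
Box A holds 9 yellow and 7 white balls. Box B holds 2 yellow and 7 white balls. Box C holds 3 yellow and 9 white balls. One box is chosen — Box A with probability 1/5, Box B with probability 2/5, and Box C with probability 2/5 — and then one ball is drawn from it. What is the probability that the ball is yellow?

From Box A: P(yellow) = 9/16.
From Box B: P(yellow) = 2/9.
From Box C: P(yellow) = 3/12.
Total probability = (1/5)(9/16) + (2/5)(2/9) + (2/5)(3/12) = 217/720.

217/720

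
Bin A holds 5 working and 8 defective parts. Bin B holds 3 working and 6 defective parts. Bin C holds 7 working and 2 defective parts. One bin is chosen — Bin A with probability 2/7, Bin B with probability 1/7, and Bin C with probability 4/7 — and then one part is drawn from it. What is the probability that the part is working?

493/819

From Bin A: P(working) = 5/13.
From Bin B: P(working) = 3/9.
From Bin C: P(working) = 7/9.
Total probability = (2/7)(5/13) + (1/7)(3/9) + (4/7)(7/9) = 493/819.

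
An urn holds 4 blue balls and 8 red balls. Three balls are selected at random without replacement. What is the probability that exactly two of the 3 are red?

One ordering (red drawn first) has probability 8/12 × 7/11 × 4/10 = 224/1320 = 28/165.
There are C(3,2) = 3 such orderings, each equally likely, so P = 3 × 28/165 = 28/55.

28/55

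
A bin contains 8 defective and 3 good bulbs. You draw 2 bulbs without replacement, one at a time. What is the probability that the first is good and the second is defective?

12/55

Each draw changes the counts, so multiply the conditional probabilities along the sequence:
P = 3/11 × 8/10 = 24/110 = 12/55.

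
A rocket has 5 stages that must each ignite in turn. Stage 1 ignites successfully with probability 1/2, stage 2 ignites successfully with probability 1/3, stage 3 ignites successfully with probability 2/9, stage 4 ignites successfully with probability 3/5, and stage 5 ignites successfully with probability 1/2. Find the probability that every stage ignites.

1/90

Multiplying along the chain,
P = 1/2 × 1/3 × 2/9 × 3/5 × 1/2 = 6/540 = 1/90.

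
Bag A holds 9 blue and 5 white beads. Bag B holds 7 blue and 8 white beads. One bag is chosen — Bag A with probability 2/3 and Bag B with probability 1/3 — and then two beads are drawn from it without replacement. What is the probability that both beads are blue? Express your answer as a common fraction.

From Bag A: P(both blue) = (9/14)(8/13) = 36/91.
From Bag B: P(both blue) = (7/15)(6/14) = 1/5.
Total probability = (2/3)(36/91) + (1/3)(1/5) = 451/1365.

451/1365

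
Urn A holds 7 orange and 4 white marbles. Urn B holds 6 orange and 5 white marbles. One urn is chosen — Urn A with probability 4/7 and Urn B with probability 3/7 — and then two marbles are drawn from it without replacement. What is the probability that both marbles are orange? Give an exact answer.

129/385

From Urn A: P(both orange) = (7/11)(6/10) = 21/55.
From Urn B: P(both orange) = (6/11)(5/10) = 3/11.
Total probability = (4/7)(21/55) + (3/7)(3/11) = 129/385.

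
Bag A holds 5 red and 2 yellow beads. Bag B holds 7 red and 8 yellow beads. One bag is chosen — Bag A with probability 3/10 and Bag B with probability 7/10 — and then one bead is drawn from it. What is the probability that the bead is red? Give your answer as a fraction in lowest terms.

From Bag A: P(red) = 5/7.
From Bag B: P(red) = 7/15.
Total probability = (3/10)(5/7) + (7/10)(7/15) = 284/525.

284/525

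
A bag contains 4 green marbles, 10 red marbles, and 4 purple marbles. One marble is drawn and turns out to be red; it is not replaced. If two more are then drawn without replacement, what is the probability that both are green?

3/68

With the first marble removed, 4 green remain out of 17.
P = 4/17 × 3/16 = 12/272 = 3/68.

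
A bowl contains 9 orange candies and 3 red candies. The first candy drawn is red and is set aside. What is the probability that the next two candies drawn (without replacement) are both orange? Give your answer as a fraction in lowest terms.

After the first draw, 9 of the remaining 11 candies are orange.
P = 9/11 × 8/10 = 72/110 = 36/55.

36/55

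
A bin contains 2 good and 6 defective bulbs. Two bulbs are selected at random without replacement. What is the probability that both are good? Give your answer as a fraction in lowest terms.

P = 2/8 × 1/7 = 2/56 = 1/28.

1/28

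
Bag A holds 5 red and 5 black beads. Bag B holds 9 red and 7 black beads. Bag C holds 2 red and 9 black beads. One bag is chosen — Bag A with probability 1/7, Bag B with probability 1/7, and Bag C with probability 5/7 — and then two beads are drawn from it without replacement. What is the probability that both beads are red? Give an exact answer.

From Bag A: P(both red) = (5/10)(4/9) = 2/9.
From Bag B: P(both red) = (9/16)(8/15) = 3/10.
From Bag C: P(both red) = (2/11)(1/10) = 1/55.
Total probability = (1/7)(2/9) + (1/7)(3/10) + (5/7)(1/55) = 607/6930.

607/6930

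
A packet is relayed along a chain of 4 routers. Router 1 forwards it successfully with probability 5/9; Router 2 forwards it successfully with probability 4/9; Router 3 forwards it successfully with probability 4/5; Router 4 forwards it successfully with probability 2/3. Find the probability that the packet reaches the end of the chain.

Multiplying along the chain,
P = 5/9 × 4/9 × 4/5 × 2/3 = 160/1215 = 32/243.

32/243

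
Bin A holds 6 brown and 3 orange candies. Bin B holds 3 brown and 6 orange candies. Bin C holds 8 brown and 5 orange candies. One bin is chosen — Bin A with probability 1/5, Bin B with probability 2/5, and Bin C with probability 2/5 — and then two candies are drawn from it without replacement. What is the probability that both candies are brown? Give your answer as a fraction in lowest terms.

From Bin A: P(both brown) = (6/9)(5/8) = 5/12.
From Bin B: P(both brown) = (3/9)(2/8) = 1/12.
From Bin C: P(both brown) = (8/13)(7/12) = 14/39.
Total probability = (1/5)(5/12) + (2/5)(1/12) + (2/5)(14/39) = 203/780.

203/780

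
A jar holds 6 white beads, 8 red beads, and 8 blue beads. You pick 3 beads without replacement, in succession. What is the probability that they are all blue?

P(every draw is blue) = 8/22 × 7/21 × 6/20 = 336/9240 = 2/55.

2/55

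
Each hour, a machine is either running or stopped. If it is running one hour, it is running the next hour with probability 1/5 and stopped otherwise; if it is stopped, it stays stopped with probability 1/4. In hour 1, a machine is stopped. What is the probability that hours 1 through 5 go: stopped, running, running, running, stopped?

3/125

Hour 1 is given. For each transition, use the conditional probability from the current state:
P(running | stopped) = 3/4; P(running | running) = 1/5; P(running | running) = 1/5; P(stopped | running) = 4/5.
P = 3/4 × 1/5 × 1/5 × 4/5 = 12/500 = 3/125.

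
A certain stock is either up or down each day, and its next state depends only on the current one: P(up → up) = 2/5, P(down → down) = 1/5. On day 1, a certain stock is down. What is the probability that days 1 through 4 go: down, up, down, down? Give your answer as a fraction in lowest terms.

12/125

Day 1 is given. For each transition, use the conditional probability from the current state:
P(up | down) = 4/5; P(down | up) = 3/5; P(down | down) = 1/5.
P = 4/5 × 3/5 × 1/5 = 12/125.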